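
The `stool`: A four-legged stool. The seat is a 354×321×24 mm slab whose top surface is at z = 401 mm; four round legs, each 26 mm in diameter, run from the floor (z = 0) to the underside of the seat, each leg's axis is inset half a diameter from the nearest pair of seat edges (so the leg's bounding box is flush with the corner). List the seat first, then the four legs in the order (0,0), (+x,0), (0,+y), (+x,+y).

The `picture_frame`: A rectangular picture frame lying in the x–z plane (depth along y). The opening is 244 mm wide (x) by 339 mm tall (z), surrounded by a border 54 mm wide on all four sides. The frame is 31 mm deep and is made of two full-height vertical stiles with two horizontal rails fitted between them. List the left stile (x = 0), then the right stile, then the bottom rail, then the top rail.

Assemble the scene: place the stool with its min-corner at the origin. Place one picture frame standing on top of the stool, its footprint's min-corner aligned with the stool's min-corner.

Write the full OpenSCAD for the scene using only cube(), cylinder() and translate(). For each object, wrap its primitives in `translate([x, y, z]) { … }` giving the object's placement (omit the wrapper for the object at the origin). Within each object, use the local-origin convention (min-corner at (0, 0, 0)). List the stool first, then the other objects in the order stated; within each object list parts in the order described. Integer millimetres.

translate([0, 0, 377]) cube([354, 321, 24]);
translate([13, 13, 0]) cylinder(h = 377, r = 13);
translate([341, 13, 0]) cylinder(h = 377, r = 13);
translate([13, 308, 0]) cylinder(h = 377, r = 13);
translate([341, 308, 0]) cylinder(h = 377, r = 13);
translate([0, 0, 401]) {
  cube([54, 31, 447]);
  translate([298, 0, 0]) cube([54, 31, 447]);
  translate([54, 0, 0]) cube([244, 31, 54]);
  translate([54, 0, 393]) cube([244, 31, 54]);
}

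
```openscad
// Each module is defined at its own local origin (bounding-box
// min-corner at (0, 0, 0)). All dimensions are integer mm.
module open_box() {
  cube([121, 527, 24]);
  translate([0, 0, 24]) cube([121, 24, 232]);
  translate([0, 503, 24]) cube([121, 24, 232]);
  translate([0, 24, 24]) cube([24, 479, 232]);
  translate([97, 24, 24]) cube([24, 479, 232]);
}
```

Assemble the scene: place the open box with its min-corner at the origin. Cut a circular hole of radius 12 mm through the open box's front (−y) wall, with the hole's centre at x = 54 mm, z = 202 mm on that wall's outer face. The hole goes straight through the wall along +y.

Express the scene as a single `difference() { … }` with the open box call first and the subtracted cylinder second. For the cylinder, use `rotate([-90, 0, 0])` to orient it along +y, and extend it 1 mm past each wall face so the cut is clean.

difference() {
  open_box();
  translate([54, -1, 202]) rotate([-90, 0, 0]) cylinder(h = 26, r = 12);
}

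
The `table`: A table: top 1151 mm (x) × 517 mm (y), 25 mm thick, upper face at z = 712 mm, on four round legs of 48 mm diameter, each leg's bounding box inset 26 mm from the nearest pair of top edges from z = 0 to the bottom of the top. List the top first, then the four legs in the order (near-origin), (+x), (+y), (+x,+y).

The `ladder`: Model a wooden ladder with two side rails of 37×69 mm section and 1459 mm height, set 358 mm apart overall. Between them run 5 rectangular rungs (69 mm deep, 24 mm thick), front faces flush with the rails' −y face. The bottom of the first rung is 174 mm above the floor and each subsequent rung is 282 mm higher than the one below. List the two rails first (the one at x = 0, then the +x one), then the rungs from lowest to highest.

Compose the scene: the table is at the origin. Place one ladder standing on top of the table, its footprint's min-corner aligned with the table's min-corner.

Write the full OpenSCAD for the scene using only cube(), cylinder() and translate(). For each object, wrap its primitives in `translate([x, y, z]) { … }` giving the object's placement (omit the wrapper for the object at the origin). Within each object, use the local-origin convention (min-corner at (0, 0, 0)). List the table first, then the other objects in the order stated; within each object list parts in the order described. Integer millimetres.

translate([0, 0, 687]) cube([1151, 517, 25]);
translate([50, 50, 0]) cylinder(h = 687, r = 24);
translate([1101, 50, 0]) cylinder(h = 687, r = 24);
translate([50, 467, 0]) cylinder(h = 687, r = 24);
translate([1101, 467, 0]) cylinder(h = 687, r = 24);
translate([0, 0, 712]) {
  cube([37, 69, 1459]);
  translate([321, 0, 0]) cube([37, 69, 1459]);
  translate([37, 0, 174]) cube([284, 69, 24]);
  translate([37, 0, 456]) cube([284, 69, 24]);
  translate([37, 0, 738]) cube([284, 69, 24]);
  translate([37, 0, 1020]) cube([284, 69, 24]);
  translate([37, 0, 1302]) cube([284, 69, 24]);
}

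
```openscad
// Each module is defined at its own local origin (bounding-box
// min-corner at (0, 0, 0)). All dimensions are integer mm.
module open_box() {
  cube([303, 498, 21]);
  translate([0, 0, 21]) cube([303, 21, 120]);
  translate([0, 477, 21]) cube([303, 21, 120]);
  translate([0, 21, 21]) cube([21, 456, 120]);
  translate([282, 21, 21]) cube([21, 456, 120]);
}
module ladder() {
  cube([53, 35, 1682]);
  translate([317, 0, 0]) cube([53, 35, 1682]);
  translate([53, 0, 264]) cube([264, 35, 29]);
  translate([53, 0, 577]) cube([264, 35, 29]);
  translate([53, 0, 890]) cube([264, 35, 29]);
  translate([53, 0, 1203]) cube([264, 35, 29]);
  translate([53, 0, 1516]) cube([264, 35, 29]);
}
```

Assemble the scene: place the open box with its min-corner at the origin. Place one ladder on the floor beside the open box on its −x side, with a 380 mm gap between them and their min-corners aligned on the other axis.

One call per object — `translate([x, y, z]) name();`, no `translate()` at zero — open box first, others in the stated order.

open_box();
translate([-750, 0, 0]) ladder();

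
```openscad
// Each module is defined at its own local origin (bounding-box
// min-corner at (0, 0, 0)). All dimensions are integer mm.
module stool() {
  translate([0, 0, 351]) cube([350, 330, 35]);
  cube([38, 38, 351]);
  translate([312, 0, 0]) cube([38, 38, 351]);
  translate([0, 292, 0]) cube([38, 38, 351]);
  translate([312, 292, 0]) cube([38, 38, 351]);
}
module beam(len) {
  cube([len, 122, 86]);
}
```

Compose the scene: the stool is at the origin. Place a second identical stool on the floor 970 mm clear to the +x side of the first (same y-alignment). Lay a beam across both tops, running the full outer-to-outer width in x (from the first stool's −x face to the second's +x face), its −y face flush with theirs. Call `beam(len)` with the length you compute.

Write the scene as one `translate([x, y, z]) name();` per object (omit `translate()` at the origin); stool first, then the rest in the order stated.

stool();
translate([1320, 0, 0]) stool();
translate([0, 0, 386]) beam(1670);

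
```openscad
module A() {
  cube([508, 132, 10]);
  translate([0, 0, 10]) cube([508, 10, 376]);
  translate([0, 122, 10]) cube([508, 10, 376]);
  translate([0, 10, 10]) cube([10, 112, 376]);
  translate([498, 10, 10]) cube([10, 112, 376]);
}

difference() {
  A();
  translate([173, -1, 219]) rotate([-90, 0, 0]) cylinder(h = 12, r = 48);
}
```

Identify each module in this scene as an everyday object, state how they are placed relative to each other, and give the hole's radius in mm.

The subtracted cylinder has r = 48 mm.

A is an open box. The open box has a circular hole through its front wall. The hole's radius is 48 mm.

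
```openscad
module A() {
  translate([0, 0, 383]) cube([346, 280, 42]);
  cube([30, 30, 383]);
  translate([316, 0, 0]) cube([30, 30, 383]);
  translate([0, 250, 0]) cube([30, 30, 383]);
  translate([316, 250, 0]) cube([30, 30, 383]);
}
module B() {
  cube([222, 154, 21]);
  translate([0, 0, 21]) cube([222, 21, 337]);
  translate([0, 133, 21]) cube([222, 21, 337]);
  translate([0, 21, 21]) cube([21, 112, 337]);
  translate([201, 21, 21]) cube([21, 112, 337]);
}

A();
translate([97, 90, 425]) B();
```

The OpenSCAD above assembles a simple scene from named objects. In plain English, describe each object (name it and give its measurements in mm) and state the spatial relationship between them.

A is a simple wooden stool: a rectangular seat 346 mm (x) by 280 mm (y), 42 mm thick, top face at z = 425 mm, on four square legs, each 30×30 mm in cross-section. The legs rest on z = 0, each flush with a corner of the seat.

B is an open-topped rectangular box: outside dimensions 222×154×358 mm, with a uniform wall and base thickness of 21 mm. The base is a full 222×154 slab on the floor; four walls sit on top of the base. The front and back walls (the −y and +y sides) span the full width; the two side walls fit between them.

The open box is on top of the stool.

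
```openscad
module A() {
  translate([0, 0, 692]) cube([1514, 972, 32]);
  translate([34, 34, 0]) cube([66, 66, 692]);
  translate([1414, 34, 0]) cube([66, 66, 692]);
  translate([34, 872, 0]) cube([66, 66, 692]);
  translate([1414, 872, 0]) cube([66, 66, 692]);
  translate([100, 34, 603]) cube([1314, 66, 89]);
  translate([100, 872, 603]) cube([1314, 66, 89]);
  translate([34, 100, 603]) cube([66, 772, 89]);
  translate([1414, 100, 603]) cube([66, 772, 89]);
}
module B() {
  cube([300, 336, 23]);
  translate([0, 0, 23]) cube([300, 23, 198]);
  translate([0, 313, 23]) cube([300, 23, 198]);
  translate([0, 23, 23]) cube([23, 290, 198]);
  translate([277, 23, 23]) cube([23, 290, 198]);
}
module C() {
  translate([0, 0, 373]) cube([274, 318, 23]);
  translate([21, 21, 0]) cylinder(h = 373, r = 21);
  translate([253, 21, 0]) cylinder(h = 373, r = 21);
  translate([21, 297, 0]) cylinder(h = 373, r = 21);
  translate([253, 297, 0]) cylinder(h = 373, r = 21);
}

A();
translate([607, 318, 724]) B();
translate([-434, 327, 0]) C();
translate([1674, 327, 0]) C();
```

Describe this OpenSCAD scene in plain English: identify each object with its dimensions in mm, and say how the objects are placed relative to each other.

A is a table with a 1514×972 mm rectangular top, 32 mm thick, top surface at z = 724 mm, supported by four 66×66 mm square legs, each inset 34 mm from the nearest pair of top edges, running from the floor. Four apron rails, 66 mm thick and 89 mm tall, run between adjacent legs with their top edges flush with the underside of the top and their outer faces flush with the legs' outer faces.

B is an open storage box with external size 300×336×221 mm and wall thickness 23 mm (the base is also 23 mm thick). The base covers the whole footprint; the four walls stand on the base, with the y-facing walls full-width and the x-facing walls fitting between their inner faces.

C is a four-legged stool. The seat is a 274×318×23 mm slab whose top surface is at z = 396 mm; four round legs, each 42 mm in diameter, run from the floor (z = 0) to the underside of the seat, each leg's axis is inset half a diameter from the nearest pair of seat edges (so the leg's bounding box is flush with the corner).

The open box is on top of the table, centred. Two stools sit around the table at the −x, +x sides.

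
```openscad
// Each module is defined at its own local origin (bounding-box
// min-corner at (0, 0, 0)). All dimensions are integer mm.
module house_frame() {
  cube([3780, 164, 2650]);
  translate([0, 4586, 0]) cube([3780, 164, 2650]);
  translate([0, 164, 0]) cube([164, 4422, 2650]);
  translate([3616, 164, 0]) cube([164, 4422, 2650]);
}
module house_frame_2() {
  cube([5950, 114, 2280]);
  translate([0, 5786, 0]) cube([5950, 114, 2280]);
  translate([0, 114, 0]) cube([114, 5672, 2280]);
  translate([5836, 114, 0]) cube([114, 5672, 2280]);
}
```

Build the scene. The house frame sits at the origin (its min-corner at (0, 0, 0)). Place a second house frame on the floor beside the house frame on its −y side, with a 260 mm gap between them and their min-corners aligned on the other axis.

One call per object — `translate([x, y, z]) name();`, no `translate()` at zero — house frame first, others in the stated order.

house_frame();
translate([0, -6160, 0]) house_frame_2();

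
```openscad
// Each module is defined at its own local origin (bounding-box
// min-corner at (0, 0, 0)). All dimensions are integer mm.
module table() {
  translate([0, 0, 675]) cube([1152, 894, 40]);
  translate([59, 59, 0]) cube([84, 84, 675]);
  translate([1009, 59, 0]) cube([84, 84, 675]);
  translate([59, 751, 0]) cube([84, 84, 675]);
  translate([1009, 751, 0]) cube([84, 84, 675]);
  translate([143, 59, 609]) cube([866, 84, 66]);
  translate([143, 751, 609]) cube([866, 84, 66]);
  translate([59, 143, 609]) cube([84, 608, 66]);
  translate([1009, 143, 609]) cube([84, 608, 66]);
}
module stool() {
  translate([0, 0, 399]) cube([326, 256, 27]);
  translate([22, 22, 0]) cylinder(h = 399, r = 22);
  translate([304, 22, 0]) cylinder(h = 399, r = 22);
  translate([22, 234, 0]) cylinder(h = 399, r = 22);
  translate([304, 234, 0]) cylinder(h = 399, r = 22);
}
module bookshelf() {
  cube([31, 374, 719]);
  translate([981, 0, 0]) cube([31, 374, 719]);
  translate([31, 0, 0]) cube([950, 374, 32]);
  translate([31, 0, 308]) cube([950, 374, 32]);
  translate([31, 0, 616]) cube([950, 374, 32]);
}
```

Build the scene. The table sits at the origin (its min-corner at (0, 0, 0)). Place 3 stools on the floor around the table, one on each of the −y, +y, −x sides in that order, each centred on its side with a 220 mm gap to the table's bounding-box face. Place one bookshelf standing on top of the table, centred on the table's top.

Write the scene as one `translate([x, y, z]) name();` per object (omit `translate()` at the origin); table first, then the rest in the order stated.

table();
translate([413, -476, 0]) stool();
translate([413, 1114, 0]) stool();
translate([-546, 319, 0]) stool();
translate([70, 260, 715]) bookshelf();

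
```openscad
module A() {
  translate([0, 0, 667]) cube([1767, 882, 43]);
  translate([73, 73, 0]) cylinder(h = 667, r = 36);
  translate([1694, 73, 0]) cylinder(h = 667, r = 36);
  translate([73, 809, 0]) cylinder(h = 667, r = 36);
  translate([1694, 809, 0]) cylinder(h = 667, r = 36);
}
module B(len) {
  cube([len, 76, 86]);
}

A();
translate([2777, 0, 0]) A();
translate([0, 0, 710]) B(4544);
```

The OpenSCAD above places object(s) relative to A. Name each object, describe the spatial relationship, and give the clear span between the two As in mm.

A is a table. B is a beam. A beam spans the tops of two tables. The clear span between the two tables is 1010 mm.

Second table starts at x = 2777; first ends at x = 1767; clear span = 2777 − 1767 = 1010 mm.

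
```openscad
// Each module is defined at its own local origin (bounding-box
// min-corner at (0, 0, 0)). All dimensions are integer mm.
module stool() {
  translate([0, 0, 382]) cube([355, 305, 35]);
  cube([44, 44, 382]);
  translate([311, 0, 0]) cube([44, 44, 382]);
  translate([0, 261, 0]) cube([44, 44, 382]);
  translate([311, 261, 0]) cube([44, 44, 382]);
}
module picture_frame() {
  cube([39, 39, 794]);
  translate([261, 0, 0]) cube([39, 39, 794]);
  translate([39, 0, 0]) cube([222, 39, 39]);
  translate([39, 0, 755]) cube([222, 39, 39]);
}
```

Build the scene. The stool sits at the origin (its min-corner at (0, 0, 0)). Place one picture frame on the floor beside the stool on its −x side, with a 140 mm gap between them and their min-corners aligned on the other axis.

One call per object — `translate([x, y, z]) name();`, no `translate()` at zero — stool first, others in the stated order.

stool();
translate([-440, 0, 0]) picture_frame();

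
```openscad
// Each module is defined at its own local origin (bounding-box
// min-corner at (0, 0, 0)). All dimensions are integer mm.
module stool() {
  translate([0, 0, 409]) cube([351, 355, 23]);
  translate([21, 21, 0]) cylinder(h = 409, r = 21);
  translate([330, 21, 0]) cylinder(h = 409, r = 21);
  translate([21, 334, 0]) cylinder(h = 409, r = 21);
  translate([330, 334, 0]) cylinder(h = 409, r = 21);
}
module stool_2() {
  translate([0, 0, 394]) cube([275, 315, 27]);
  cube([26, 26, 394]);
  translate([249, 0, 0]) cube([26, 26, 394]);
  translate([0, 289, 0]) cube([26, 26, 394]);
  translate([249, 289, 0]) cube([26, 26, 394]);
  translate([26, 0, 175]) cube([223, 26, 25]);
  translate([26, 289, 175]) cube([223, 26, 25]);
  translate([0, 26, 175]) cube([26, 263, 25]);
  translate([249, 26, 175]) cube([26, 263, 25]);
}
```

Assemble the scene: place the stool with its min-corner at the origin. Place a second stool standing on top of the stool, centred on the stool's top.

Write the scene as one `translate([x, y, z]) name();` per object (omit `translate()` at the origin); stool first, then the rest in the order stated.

stool();
translate([38, 20, 432]) stool_2();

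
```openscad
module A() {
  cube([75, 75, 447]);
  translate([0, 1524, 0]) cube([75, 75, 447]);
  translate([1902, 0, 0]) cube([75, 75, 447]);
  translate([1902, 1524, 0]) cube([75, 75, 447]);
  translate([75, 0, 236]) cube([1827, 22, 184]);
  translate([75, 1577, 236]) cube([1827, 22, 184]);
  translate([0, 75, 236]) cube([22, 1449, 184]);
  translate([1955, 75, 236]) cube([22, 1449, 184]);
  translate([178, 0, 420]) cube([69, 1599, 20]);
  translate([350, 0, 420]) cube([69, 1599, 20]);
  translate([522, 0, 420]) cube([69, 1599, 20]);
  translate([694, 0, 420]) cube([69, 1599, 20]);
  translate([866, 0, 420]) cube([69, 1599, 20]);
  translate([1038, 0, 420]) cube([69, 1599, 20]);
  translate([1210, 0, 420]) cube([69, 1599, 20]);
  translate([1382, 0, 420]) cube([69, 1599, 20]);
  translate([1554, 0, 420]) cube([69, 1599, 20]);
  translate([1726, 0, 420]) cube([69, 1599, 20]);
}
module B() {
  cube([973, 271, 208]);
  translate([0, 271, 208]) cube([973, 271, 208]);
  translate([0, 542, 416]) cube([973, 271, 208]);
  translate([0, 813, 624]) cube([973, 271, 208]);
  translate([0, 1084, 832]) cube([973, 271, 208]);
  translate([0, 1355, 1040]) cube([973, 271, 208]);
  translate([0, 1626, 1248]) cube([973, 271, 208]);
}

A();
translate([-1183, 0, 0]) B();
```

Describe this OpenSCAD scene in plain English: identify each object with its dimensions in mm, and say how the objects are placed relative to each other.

A is a bed frame 1977 mm long (x) by 1599 mm wide (y). Four 75×75 mm corner posts, 447 mm tall, at the corners of the footprint. Four rails of 22 mm thickness and 184 mm height run between adjacent posts with their undersides at z = 236 mm, their outer faces flush with the outside of the frame (the two x-running rails run between the posts' inner faces; the two y-running rails run between the posts' inner faces). 10 slats, each 69 mm wide (x) and 20 mm thick, lie across the top of the two x-running rails, running the full 1599 mm width of the frame in y; the slats are evenly spaced along x between the inner faces of the end posts with equal gaps (rounded down to the nearest mm) at the −x end and between each pair — any rounding remainder accumulates at the +x end.

B is a run of 7 identical solid stair steps. Each tread is 973×271 mm and each step block is 208 mm high. Step 1 rests on the floor; step k is offset from step 1 by (k−1)×271 mm in y and (k−1)×208 mm in z.

The staircase is on the floor beside the bed frame on its −x side.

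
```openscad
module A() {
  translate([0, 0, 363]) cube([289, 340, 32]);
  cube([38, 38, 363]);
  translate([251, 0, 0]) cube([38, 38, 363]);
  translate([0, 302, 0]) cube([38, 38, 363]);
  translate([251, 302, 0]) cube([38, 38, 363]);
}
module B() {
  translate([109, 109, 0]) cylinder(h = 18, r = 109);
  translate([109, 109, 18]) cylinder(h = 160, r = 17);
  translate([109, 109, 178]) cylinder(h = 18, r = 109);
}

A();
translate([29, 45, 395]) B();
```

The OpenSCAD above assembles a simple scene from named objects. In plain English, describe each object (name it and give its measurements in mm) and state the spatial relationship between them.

A is a four-legged stool. The seat is a 289×340×32 mm slab whose top surface is at z = 395 mm; four square legs, each 38×38 mm in cross-section, run from the floor (z = 0) to the underside of the seat, each flush with a corner of the seat.

B is a spool: two coaxial disc flanges of radius 109 mm and thickness 18 mm, joined by a core cylinder of radius 17 mm and height 160 mm. The lower flange rests on z = 0 and the three cylinders share a vertical axis.

The spool is on top of the stool.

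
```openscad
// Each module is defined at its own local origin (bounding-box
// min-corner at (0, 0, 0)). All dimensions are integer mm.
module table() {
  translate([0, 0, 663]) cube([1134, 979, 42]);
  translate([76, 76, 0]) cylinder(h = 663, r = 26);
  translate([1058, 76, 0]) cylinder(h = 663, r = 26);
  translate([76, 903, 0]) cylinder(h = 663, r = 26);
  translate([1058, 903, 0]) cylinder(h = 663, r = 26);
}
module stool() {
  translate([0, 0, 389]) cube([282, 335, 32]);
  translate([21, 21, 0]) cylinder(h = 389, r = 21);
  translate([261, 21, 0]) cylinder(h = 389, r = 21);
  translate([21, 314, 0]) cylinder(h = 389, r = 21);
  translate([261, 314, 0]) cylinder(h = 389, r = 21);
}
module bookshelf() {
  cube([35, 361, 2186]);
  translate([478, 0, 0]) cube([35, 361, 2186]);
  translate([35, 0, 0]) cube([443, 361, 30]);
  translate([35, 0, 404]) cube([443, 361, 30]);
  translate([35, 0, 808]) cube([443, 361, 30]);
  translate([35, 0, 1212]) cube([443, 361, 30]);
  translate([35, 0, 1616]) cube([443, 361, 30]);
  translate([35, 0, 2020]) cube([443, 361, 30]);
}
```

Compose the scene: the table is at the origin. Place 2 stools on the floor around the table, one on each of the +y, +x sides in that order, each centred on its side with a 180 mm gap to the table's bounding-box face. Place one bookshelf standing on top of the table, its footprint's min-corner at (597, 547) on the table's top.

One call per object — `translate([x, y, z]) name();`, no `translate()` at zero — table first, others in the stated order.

table();
translate([426, 1159, 0]) stool();
translate([1314, 322, 0]) stool();
translate([597, 547, 705]) bookshelf();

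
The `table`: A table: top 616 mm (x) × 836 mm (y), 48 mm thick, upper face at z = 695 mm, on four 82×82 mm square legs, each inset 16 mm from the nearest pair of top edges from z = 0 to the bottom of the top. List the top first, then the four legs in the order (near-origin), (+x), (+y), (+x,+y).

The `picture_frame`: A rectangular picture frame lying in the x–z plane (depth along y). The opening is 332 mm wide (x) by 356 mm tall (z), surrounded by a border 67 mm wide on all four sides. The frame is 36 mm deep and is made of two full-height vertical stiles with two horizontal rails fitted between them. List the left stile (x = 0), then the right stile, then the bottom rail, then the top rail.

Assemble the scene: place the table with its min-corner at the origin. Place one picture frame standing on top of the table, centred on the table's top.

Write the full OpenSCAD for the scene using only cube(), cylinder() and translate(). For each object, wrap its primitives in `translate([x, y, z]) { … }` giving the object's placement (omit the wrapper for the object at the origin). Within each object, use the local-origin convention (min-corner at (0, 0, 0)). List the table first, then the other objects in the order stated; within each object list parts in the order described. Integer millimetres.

translate([0, 0, 647]) cube([616, 836, 48]);
translate([16, 16, 0]) cube([82, 82, 647]);
translate([518, 16, 0]) cube([82, 82, 647]);
translate([16, 738, 0]) cube([82, 82, 647]);
translate([518, 738, 0]) cube([82, 82, 647]);
translate([75, 400, 695]) {
  cube([67, 36, 490]);
  translate([399, 0, 0]) cube([67, 36, 490]);
  translate([67, 0, 0]) cube([332, 36, 67]);
  translate([67, 0, 423]) cube([332, 36, 67]);
}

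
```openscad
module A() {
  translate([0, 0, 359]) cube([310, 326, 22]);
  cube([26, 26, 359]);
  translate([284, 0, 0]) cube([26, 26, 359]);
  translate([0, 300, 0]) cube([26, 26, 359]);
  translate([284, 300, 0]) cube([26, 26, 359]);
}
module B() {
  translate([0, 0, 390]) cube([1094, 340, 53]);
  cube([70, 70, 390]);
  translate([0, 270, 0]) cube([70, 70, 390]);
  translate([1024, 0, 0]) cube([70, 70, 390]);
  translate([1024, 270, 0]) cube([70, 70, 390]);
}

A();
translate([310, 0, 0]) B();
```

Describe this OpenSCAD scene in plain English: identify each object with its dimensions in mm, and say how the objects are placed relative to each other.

A is a four-legged stool. The seat is a 310×326×22 mm slab whose top surface is at z = 381 mm; four square legs, each 26×26 mm in cross-section, run from the floor (z = 0) to the underside of the seat, each flush with a corner of the seat.

B is a long wooden bench with a 1094 mm (x) × 340 mm (y) seat, 53 mm thick, its top surface 443 mm above the floor. Four 70 mm square legs at the seat corners, flush with the edges, run from z = 0 to the seat underside.

The bench is against the stool's +x side, with their −y faces flush.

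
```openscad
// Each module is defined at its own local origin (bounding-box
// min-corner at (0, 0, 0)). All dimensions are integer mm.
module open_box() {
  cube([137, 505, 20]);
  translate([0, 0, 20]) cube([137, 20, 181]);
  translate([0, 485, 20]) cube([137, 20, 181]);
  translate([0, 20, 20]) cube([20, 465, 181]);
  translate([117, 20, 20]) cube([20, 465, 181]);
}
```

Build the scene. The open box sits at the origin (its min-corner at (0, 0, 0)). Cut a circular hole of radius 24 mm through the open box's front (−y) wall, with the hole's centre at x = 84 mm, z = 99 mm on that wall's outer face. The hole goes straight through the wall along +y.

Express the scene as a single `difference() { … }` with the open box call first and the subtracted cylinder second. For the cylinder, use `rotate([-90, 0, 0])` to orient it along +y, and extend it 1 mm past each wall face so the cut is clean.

difference() {
  open_box();
  translate([84, -1, 99]) rotate([-90, 0, 0]) cylinder(h = 22, r = 24);
}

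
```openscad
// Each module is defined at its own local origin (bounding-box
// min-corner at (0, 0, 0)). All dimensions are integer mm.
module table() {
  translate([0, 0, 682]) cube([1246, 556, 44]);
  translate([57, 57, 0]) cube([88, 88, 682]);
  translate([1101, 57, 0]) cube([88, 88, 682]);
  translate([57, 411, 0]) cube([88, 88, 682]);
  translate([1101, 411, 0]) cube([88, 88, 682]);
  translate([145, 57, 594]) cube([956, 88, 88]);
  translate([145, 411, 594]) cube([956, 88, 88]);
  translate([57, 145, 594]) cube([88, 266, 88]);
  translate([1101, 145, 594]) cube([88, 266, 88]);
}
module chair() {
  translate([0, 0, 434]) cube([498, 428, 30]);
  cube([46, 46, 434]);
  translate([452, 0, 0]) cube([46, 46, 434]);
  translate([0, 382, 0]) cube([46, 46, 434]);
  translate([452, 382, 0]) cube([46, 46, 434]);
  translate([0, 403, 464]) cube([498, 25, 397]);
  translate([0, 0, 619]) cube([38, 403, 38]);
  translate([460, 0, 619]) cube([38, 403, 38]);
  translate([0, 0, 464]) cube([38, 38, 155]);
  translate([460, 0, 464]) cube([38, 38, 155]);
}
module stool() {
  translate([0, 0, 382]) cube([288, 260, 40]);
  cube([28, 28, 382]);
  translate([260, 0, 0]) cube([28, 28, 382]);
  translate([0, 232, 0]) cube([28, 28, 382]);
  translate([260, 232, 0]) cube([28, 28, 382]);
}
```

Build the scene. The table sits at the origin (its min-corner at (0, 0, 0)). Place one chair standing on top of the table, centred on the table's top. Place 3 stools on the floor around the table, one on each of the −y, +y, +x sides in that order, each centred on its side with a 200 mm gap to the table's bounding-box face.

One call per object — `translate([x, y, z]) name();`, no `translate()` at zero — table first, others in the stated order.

table();
translate([374, 64, 726]) chair();
translate([479, -460, 0]) stool();
translate([479, 756, 0]) stool();
translate([1446, 148, 0]) stool();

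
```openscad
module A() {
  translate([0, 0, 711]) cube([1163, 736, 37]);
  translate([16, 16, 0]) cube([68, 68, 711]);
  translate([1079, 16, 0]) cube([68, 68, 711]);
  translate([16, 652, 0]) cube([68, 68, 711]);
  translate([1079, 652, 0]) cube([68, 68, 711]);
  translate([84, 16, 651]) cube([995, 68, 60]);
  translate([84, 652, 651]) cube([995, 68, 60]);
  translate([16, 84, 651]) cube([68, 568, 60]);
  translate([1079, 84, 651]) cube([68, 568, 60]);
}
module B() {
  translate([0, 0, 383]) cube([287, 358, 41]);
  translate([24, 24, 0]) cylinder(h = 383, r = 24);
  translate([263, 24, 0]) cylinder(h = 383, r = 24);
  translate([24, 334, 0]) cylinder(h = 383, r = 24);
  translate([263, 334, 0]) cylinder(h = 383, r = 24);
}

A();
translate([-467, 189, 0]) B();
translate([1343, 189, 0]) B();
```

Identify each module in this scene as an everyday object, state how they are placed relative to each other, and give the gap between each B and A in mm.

A is a table. B is a stool. Two stools sit around the table at the −x, +x sides. The gap between each stool and the table is 180 mm.

Each stool's nearest face is 180 mm from the table's bounding box.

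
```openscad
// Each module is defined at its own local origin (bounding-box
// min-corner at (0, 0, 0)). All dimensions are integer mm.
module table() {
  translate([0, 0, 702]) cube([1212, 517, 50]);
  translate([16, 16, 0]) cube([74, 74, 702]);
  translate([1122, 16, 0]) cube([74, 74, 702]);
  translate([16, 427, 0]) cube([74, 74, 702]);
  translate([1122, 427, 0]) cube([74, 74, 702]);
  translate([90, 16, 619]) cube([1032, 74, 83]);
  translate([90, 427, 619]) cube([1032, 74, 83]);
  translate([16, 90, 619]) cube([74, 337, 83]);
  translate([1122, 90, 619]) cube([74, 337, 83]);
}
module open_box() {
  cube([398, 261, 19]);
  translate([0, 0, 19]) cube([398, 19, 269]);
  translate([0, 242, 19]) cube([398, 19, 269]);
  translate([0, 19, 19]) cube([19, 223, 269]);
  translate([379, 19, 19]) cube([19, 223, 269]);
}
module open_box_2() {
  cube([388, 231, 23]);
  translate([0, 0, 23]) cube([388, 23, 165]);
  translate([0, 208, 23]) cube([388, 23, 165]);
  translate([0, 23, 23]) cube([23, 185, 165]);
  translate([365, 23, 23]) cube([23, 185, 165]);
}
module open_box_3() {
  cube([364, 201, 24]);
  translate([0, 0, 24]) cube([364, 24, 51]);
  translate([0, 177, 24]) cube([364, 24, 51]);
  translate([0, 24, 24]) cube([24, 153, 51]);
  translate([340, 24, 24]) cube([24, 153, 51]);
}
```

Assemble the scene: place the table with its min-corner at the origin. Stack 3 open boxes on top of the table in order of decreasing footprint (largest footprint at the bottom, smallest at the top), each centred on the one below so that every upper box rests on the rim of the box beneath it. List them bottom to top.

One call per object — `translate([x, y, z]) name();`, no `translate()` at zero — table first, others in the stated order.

table();
translate([407, 128, 752]) open_box();
translate([412, 143, 1040]) open_box_2();
translate([424, 158, 1228]) open_box_3();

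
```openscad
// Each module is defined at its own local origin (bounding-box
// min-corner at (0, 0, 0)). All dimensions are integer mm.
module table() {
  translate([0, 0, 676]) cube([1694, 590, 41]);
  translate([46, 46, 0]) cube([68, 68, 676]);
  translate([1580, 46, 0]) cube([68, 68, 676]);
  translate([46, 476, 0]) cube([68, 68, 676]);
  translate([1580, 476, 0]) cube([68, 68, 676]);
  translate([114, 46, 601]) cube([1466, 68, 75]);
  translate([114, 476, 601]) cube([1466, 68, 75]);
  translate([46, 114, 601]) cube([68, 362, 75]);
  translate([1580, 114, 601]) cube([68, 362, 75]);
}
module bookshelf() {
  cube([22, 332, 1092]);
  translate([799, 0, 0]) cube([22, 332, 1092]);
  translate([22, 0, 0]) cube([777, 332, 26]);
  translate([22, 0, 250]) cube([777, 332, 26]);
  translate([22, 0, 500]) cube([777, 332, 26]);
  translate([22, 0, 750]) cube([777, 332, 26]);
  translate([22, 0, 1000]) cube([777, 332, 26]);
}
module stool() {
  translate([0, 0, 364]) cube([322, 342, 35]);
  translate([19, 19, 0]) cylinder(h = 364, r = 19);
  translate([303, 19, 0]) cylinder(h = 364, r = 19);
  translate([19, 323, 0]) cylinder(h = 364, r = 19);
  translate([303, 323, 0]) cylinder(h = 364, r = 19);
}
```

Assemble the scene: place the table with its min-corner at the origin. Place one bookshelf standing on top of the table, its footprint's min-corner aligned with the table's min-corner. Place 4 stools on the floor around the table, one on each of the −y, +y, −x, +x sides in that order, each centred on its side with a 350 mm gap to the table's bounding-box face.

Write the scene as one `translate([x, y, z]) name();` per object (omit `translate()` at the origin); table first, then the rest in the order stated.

table();
translate([0, 0, 717]) bookshelf();
translate([686, -692, 0]) stool();
translate([686, 940, 0]) stool();
translate([-672, 124, 0]) stool();
translate([2044, 124, 0]) stool();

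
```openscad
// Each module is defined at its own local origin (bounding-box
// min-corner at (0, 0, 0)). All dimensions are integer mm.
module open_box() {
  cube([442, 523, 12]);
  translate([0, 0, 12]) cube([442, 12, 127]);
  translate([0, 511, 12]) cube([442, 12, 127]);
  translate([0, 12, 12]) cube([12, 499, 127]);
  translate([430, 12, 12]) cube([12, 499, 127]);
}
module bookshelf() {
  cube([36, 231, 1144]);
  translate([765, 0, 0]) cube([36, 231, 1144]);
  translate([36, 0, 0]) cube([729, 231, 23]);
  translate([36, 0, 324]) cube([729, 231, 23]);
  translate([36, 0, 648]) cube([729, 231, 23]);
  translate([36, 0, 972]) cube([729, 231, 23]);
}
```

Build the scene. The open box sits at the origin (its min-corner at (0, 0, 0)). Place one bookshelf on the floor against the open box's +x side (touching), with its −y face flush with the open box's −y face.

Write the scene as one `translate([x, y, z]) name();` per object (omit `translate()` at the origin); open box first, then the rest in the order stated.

open_box();
translate([442, 0, 0]) bookshelf();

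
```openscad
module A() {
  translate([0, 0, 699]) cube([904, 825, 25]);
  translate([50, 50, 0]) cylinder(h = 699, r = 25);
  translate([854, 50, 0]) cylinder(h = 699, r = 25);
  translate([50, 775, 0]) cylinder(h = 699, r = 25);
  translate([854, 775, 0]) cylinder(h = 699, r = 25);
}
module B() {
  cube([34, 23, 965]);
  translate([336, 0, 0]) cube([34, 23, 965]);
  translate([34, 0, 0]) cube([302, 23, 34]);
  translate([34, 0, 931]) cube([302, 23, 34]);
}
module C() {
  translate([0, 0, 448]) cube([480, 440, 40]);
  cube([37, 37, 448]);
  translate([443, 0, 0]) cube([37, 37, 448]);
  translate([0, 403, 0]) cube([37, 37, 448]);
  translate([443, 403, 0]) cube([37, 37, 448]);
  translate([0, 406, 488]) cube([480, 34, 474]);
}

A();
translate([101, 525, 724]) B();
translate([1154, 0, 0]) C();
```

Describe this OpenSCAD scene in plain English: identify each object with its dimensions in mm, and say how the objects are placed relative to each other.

A is a table: top 904 mm (x) × 825 mm (y), 25 mm thick, upper face at z = 724 mm, on four round legs of 50 mm diameter, each leg's bounding box inset 25 mm from the nearest pair of top edges, running from z = 0 to the bottom of the top.

B is a picture frame with a 302×897 mm rectangular opening (x by z) and a uniform 34 mm border on every side. Frame depth is 23 mm along y. It is built from two vertical stiles running the full outside height and two horizontal rails spanning the gap between the stiles.

C is a chair. The seat is a 480×440×40 mm slab with its top at z = 488 mm, on four 37×37 mm corner legs (flush with the seat edges, standing on z = 0). A flat backrest 34 mm thick, 474 mm tall, spans the full seat width and rises from the seat top along its +y edge, rear face flush with the rear of the seat.

The picture frame is on top of the table. The chair is on the floor beside the table on its +x side.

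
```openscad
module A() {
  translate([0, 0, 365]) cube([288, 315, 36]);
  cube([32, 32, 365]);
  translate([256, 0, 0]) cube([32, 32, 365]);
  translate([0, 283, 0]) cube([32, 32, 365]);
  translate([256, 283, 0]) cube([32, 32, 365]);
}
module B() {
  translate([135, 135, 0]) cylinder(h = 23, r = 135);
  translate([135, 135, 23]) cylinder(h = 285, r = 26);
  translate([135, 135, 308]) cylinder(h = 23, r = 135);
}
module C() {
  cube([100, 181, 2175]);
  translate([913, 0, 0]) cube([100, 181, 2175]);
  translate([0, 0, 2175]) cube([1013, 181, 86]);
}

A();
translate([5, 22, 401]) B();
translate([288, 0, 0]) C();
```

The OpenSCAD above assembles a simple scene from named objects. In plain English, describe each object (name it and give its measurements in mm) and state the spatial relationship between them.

A is a four-legged stool. The seat is 288×315 mm, 36 mm thick, top at z = 401 mm. It stands on four square legs, each 32×32 mm in cross-section, from z = 0 to the seat underside, each flush with a corner of the seat.

B is a spool: two coaxial disc flanges of radius 135 mm and thickness 23 mm, joined by a core cylinder of radius 26 mm and height 285 mm. The lower flange rests on z = 0 and the three cylinders share a vertical axis.

C is a rectangular door frame: two vertical jambs of 100×181 mm section, 2175 mm tall, with a clear opening 813 mm wide between their inner faces. A header 86 mm tall and 181 mm deep lies on top of the jambs and spans the full outside width.

The spool is on top of the stool. The door frame is against the stool's +x side, with their −y faces flush.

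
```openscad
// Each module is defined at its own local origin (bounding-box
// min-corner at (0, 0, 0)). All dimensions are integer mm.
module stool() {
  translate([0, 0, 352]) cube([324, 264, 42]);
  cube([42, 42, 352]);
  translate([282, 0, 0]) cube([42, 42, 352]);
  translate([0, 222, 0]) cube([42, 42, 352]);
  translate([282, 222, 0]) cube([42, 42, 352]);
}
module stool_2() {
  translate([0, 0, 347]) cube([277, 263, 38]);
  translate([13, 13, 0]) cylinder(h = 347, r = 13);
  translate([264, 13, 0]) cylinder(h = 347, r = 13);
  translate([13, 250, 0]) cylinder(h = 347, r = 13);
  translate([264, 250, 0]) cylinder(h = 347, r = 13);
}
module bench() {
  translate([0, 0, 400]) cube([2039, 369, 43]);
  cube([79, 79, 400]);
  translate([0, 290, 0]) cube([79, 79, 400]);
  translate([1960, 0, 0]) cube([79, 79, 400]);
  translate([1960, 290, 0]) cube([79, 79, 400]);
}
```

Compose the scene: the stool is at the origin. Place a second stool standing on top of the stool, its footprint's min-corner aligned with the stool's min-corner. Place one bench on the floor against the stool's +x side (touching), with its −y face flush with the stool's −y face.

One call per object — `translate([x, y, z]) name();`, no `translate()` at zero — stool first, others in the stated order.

stool();
translate([0, 0, 394]) stool_2();
translate([324, 0, 0]) bench();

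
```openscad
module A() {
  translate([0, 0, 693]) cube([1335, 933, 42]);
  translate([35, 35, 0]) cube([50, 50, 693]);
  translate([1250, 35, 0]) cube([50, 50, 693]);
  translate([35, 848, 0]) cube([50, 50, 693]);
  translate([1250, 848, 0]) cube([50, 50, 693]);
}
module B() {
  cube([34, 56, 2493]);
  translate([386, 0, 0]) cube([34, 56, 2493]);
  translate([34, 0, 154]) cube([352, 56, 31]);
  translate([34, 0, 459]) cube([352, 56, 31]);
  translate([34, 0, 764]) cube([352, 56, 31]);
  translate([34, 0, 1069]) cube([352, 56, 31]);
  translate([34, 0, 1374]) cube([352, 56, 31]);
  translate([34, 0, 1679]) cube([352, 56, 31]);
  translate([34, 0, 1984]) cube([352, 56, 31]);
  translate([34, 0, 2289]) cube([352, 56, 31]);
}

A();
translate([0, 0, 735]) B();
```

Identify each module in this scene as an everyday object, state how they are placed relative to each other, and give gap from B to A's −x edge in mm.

The ladder's min-x is at 0; the table's min-x is 0; gap = 0 mm.

A is a table. B is a ladder. The ladder is on top of the table. The gap from the ladder to the table's −x edge is 0 mm.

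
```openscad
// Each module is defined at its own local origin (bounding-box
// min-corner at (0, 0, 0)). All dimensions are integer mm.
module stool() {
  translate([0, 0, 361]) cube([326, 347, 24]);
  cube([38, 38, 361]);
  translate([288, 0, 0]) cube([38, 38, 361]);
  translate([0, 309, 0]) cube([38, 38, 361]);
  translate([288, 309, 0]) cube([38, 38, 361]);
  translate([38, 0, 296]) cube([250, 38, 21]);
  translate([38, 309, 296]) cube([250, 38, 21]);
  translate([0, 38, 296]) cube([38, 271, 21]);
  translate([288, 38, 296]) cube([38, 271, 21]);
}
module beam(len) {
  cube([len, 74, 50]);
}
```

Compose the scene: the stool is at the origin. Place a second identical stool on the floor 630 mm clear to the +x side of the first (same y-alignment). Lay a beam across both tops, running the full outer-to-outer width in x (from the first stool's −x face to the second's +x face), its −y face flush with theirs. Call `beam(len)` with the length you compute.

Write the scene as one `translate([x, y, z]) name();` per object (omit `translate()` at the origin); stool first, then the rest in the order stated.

stool();
translate([956, 0, 0]) stool();
translate([0, 0, 385]) beam(1282);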